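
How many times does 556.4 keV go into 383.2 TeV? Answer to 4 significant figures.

688700000

(383.2 × 10¹²) / (556.4 × 10³) = 0.68871 × 10⁹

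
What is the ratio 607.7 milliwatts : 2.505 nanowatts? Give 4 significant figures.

242600000

(607.7 × 10^-3) / (2.505 × 10^-9) = 242.59 × 10^6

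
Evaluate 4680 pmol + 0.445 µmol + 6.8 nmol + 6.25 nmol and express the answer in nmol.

In nmol:
  4680 pmol = 4680 × 10^-3 nmol = 4.68
  0.445 µmol = 0.445 × 10^3 nmol = 445
  6.8 nmol → 6.8
  6.25 nmol → 6.25
Sum: 4.68 + 445 + 6.8 + 6.25 = 462.73

462.73 nmol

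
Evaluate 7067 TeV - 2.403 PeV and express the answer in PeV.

4.664 PeV

In PeV:
  7067 TeV = 7067 × 10^-3 PeV = 7.067
  2.403 PeV → 2.403
Difference: 7.067 - 2.403 = 4.664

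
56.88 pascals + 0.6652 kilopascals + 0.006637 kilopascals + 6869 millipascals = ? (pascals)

In pascals:
  56.88 pascals → 56.88
  0.6652 kilopascals = 0.6652e3 pascals = 665.2
  0.006637 kilopascals = 0.006637e3 pascals = 6.637
  6869 millipascals = 6869e-3 pascals = 6.869
Sum: 56.88 + 665.2 + 6.637 + 6.869 = 735.586

735.586 pascals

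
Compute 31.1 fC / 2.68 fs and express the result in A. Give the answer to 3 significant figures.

11.6 A

(31.1 × 10⁻¹⁵) / (2.68 × 10⁻¹⁵) = 11.604 A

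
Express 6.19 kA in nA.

6190000000000 nA

kilo = 10³, nano = 10⁻⁹; factor is 10¹².
6.19 × 10¹² = 6190000000000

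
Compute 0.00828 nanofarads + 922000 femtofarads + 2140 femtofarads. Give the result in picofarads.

In picofarads:
  0.00828 nanofarads = 0.00828 × 10³ picofarads = 8.28
  922000 femtofarads = 922000 × 10⁻³ picofarads = 922
  2140 femtofarads = 2140 × 10⁻³ picofarads = 2.14
Sum: 8.28 + 922 + 2.14 = 932.42

932.42 picofarads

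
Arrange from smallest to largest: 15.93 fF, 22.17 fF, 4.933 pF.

15.93 fF = 0.00000000000001593 F
22.17 fF = 0.00000000000002217 F
4.933 pF = 0.000000000004933 F

15.93 fF < 22.17 fF < 4.933 pF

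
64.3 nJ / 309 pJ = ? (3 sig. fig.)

(64.3e-9) / (309e-12) = 0.2081e3

208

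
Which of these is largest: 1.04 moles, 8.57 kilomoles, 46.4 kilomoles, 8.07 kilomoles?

1.04 moles = 1.04 moles
8.57 kilomoles = 8570 moles
46.4 kilomoles = 46400 moles
8.07 kilomoles = 8070 moles

46.4 kilomoles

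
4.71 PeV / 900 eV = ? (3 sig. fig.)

(4.71 × 10¹⁵) / (900) = 0.005233 × 10¹⁵

5230000000000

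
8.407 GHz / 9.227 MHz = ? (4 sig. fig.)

(8.407 × 10^9) / (9.227 × 10^6) = 0.91113 × 10^3

911.1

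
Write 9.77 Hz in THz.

(no prefix) = 1e0, tera = 1e12; factor is 1e-12.
9.77 × 1e-12 = 0.00000000000977

0.00000000000977 THz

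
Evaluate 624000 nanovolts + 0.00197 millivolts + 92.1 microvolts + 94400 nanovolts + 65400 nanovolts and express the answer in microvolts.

In microvolts:
  624000 nanovolts = 624000e-3 microvolts = 624
  0.00197 millivolts = 0.00197e3 microvolts = 1.97
  92.1 microvolts → 92.1
  94400 nanovolts = 94400e-3 microvolts = 94.4
  65400 nanovolts = 65400e-3 microvolts = 65.4
Sum: 624 + 1.97 + 92.1 + 94.4 + 65.4 = 877.87

877.87 microvolts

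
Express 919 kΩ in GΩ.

0.000919 GΩ

kilo = 10^3, giga = 10^9; factor is 10^-6.
919 × 10^-6 = 0.000919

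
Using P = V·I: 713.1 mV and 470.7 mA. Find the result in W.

0.33565617 W

713.1 × 10⁻³ × 470.7 × 10⁻³ = 335656.17 × 10⁻⁶ W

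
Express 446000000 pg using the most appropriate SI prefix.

= 446e-6 g; 1e-6 is micro.

446 μg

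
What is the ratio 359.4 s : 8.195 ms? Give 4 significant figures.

(359.4) / (8.195e-3) = 43.856e3

43860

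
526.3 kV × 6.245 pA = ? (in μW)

526.3 × 10³ × 6.245 × 10⁻¹² = 3286.7435 × 10⁻⁹ W

3.2867435 μW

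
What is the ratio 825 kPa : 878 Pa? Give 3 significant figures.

(825 × 10³) / (878) = 0.9396 × 10³

940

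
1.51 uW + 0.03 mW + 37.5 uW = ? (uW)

In uW:
  1.51 uW → 1.51
  0.03 mW = 0.03e3 uW = 30
  37.5 uW → 37.5
Sum: 1.51 + 30 + 37.5 = 69.01

69.01 uW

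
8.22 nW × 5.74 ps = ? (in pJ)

0.0000000471828 pJ

8.22 × 10^-9 × 5.74 × 10^-12 = 47.1828 × 10^-21 J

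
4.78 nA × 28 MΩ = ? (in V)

4.78e-9 × 28e6 = 133.84e-3 V

0.13384 V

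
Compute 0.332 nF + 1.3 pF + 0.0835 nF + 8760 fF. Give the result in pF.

In pF:
  0.332 nF = 0.332 × 10^3 pF = 332
  1.3 pF → 1.3
  0.0835 nF = 0.0835 × 10^3 pF = 83.5
  8760 fF = 8760 × 10^-3 pF = 8.76
Sum: 332 + 1.3 + 83.5 + 8.76 = 425.56

425.56 pF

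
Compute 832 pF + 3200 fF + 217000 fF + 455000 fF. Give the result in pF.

In pF:
  832 pF → 832
  3200 fF = 3200 × 10⁻³ pF = 3.2
  217000 fF = 217000 × 10⁻³ pF = 217
  455000 fF = 455000 × 10⁻³ pF = 455
Sum: 832 + 3.2 + 217 + 455 = 1507.2

1507.2 pF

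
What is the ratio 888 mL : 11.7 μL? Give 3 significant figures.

(888 × 10^-3) / (11.7 × 10^-6) = 75.9 × 10^3

75900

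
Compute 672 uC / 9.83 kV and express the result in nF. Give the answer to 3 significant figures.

(672e-6) / (9.83e3) = 68.362e-9 F

68.4 nF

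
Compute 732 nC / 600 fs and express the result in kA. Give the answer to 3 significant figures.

(732e-9) / (600e-15) = 1.22e6 A

1220 kA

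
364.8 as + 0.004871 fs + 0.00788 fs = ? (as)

In as:
  364.8 as → 364.8
  0.004871 fs = 0.004871 × 10³ as = 4.871
  0.00788 fs = 0.00788 × 10³ as = 7.88
Sum: 364.8 + 4.871 + 7.88 = 377.551

377.551 as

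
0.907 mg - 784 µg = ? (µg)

123 µg

In µg:
  0.907 mg = 0.907e3 µg = 907
  784 µg → 784
Difference: 907 - 784 = 123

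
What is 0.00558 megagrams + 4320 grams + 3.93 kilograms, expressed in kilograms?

In kilograms:
  0.00558 megagrams = 0.00558 × 10³ kilograms = 5.58
  4320 grams = 4320 × 10⁻³ kilograms = 4.32
  3.93 kilograms → 3.93
Sum: 5.58 + 4.32 + 3.93 = 13.83

13.83 kilograms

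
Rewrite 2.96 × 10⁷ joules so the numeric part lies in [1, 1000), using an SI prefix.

29.6 megajoules

= 29.6 × 10⁶ joules; 10⁶ is mega.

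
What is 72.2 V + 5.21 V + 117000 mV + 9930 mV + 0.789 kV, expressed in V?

In V:
  72.2 V → 72.2
  5.21 V → 5.21
  117000 mV = 117000 × 10^-3 V = 117
  9930 mV = 9930 × 10^-3 V = 9.93
  0.789 kV = 0.789 × 10^3 V = 789
Sum: 72.2 + 5.21 + 117 + 9.93 + 789 = 993.34

993.34 V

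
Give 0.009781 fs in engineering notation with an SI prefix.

9.781 as

= 9.781e-18 s; 1e-18 is atto.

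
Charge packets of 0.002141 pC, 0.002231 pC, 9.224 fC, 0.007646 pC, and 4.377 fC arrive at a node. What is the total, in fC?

25.619 fC

In fC:
  0.002141 pC = 0.002141 × 10^3 fC = 2.141
  0.002231 pC = 0.002231 × 10^3 fC = 2.231
  9.224 fC → 9.224
  0.007646 pC = 0.007646 × 10^3 fC = 7.646
  4.377 fC → 4.377
Sum: 2.141 + 2.231 + 9.224 + 7.646 + 4.377 = 25.619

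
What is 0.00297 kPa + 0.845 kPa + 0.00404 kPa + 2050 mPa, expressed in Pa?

854.06 Pa

In Pa:
  0.00297 kPa = 0.00297 × 10³ Pa = 2.97
  0.845 kPa = 0.845 × 10³ Pa = 845
  0.00404 kPa = 0.00404 × 10³ Pa = 4.04
  2050 mPa = 2050 × 10⁻³ Pa = 2.05
Sum: 2.97 + 845 + 4.04 + 2.05 = 854.06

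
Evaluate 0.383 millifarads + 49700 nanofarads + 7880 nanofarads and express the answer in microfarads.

In microfarads:
  0.383 millifarads = 0.383 × 10³ microfarads = 383
  49700 nanofarads = 49700 × 10⁻³ microfarads = 49.7
  7880 nanofarads = 7880 × 10⁻³ microfarads = 7.88
Sum: 383 + 49.7 + 7.88 = 440.58

440.58 microfarads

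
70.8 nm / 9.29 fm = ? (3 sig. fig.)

7620000

(70.8 × 10⁻⁹) / (9.29 × 10⁻¹⁵) = 7.621 × 10⁶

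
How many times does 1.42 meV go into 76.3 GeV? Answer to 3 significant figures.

53700000000000

(76.3e9) / (1.42e-3) = 53.73e12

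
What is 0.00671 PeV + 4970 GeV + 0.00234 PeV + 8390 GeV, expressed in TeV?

In TeV:
  0.00671 PeV = 0.00671e3 TeV = 6.71
  4970 GeV = 4970e-3 TeV = 4.97
  0.00234 PeV = 0.00234e3 TeV = 2.34
  8390 GeV = 8390e-3 TeV = 8.39
Sum: 6.71 + 4.97 + 2.34 + 8.39 = 22.41

22.41 TeV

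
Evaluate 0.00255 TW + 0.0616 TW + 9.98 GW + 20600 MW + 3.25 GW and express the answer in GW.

In GW:
  0.00255 TW = 0.00255 × 10³ GW = 2.55
  0.0616 TW = 0.0616 × 10³ GW = 61.6
  9.98 GW → 9.98
  20600 MW = 20600 × 10⁻³ GW = 20.6
  3.25 GW → 3.25
Sum: 2.55 + 61.6 + 9.98 + 20.6 + 3.25 = 97.98

97.98 GW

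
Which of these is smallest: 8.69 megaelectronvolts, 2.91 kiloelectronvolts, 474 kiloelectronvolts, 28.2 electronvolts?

8.69 megaelectronvolts = 8690000 electronvolts
2.91 kiloelectronvolts = 2910 electronvolts
474 kiloelectronvolts = 474000 electronvolts
28.2 electronvolts = 28.2 electronvolts

28.2 electronvolts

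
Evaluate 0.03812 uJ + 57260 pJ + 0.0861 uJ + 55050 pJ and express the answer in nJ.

236.53 nJ

In nJ:
  0.03812 uJ = 0.03812 × 10^3 nJ = 38.12
  57260 pJ = 57260 × 10^-3 nJ = 57.26
  0.0861 uJ = 0.0861 × 10^3 nJ = 86.1
  55050 pJ = 55050 × 10^-3 nJ = 55.05
Sum: 38.12 + 57.26 + 86.1 + 55.05 = 236.53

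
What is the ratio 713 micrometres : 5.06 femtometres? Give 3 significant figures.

141000000000

(713e-6) / (5.06e-15) = 140.9e9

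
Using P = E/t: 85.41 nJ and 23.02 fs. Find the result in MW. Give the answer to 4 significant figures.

(85.41e-9) / (23.02e-15) = 3.71025e6 W

3.710 MW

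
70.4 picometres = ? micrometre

pico = 1e-12, micro = 1e-6; factor is 1e-6.
70.4 × 1e-6 = 0.0000704

0.0000704 micrometres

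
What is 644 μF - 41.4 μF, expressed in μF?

In μF:
  644 μF → 644
  41.4 μF → 41.4
Difference: 644 - 41.4 = 602.6

602.6 μF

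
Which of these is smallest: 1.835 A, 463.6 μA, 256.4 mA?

463.6 μA

1.835 A = 1.835 A
463.6 μA = 0.0004636 A
256.4 mA = 0.2564 A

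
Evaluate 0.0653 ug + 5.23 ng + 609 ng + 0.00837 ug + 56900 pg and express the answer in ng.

744.8 ng

In ng:
  0.0653 ug = 0.0653 × 10³ ng = 65.3
  5.23 ng → 5.23
  609 ng → 609
  0.00837 ug = 0.00837 × 10³ ng = 8.37
  56900 pg = 56900 × 10⁻³ ng = 56.9
Sum: 65.3 + 5.23 + 609 + 8.37 + 56.9 = 744.8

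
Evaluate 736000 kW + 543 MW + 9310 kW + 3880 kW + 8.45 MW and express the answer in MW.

1300.64 MW

In MW:
  736000 kW = 736000 × 10⁻³ MW = 736
  543 MW → 543
  9310 kW = 9310 × 10⁻³ MW = 9.31
  3880 kW = 3880 × 10⁻³ MW = 3.88
  8.45 MW → 8.45
Sum: 736 + 543 + 9.31 + 3.88 + 8.45 = 1300.64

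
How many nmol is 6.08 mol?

6080000000 nmol

(no prefix) = 10⁰, nano = 10⁻⁹; factor is 10⁹.
6.08 × 10⁹ = 6080000000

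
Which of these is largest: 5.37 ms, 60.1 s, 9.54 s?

60.1 s

5.37 ms = 0.00537 s
60.1 s = 60.1 s
9.54 s = 9.54 s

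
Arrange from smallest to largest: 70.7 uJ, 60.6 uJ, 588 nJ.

70.7 uJ = 0.0000707 J
60.6 uJ = 0.0000606 J
588 nJ = 0.000000588 J

588 nJ < 60.6 uJ < 70.7 uJ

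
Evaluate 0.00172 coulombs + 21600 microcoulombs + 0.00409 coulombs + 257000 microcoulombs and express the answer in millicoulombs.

In millicoulombs:
  0.00172 coulombs = 0.00172 × 10³ millicoulombs = 1.72
  21600 microcoulombs = 21600 × 10⁻³ millicoulombs = 21.6
  0.00409 coulombs = 0.00409 × 10³ millicoulombs = 4.09
  257000 microcoulombs = 257000 × 10⁻³ millicoulombs = 257
Sum: 1.72 + 21.6 + 4.09 + 257 = 284.41

284.41 millicoulombs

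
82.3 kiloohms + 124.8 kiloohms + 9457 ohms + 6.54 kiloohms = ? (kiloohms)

223.097 kiloohms

In kiloohms:
  82.3 kiloohms → 82.3
  124.8 kiloohms → 124.8
  9457 ohms = 9457 × 10^-3 kiloohms = 9.457
  6.54 kiloohms → 6.54
Sum: 82.3 + 124.8 + 9.457 + 6.54 = 223.097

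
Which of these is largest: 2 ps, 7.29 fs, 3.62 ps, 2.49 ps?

3.62 ps

2 ps = 0.000000000002 s
7.29 fs = 0.00000000000000729 s
3.62 ps = 0.00000000000362 s
2.49 ps = 0.00000000000249 s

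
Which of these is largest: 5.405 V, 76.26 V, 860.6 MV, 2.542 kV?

860.6 MV

5.405 V = 5.405 V
76.26 V = 76.26 V
860.6 MV = 860600000 V
2.542 kV = 2542 V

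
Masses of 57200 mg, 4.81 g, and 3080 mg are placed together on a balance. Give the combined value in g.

In g:
  57200 mg = 57200e-3 g = 57.2
  4.81 g → 4.81
  3080 mg = 3080e-3 g = 3.08
Sum: 57.2 + 4.81 + 3.08 = 65.09

65.09 g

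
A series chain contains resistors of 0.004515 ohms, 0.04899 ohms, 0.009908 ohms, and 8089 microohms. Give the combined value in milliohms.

71.502 milliohms

In milliohms:
  0.004515 ohms = 0.004515 × 10³ milliohms = 4.515
  0.04899 ohms = 0.04899 × 10³ milliohms = 48.99
  0.009908 ohms = 0.009908 × 10³ milliohms = 9.908
  8089 microohms = 8089 × 10⁻³ milliohms = 8.089
Sum: 4.515 + 48.99 + 9.908 + 8.089 = 71.502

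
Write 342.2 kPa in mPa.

kilo = 10³, milli = 10⁻³; factor is 10⁶.
342.2 × 10⁶ = 342200000

342200000 mPa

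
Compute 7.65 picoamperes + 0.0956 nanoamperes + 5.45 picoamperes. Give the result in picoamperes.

108.7 picoamperes

In picoamperes:
  7.65 picoamperes → 7.65
  0.0956 nanoamperes = 0.0956e3 picoamperes = 95.6
  5.45 picoamperes → 5.45
Sum: 7.65 + 95.6 + 5.45 = 108.7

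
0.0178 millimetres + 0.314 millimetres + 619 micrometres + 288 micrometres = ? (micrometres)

1238.8 micrometres

In micrometres:
  0.0178 millimetres = 0.0178e3 micrometres = 17.8
  0.314 millimetres = 0.314e3 micrometres = 314
  619 micrometres → 619
  288 micrometres → 288
Sum: 17.8 + 314 + 619 + 288 = 1238.8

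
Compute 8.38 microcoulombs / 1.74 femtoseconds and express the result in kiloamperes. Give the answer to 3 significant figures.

4820000 kiloamperes

(8.38 × 10^-6) / (1.74 × 10^-15) = 4.8161 × 10^9 A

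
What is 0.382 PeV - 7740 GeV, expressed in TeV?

374.26 TeV

In TeV:
  0.382 PeV = 0.382 × 10³ TeV = 382
  7740 GeV = 7740 × 10⁻³ TeV = 7.74
Difference: 382 - 7.74 = 374.26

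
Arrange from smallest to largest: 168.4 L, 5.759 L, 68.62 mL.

168.4 L = 168.4 L
5.759 L = 5.759 L
68.62 mL = 0.06862 L

68.62 mL < 5.759 L < 168.4 L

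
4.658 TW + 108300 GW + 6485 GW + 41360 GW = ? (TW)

In TW:
  4.658 TW → 4.658
  108300 GW = 108300e-3 TW = 108.3
  6485 GW = 6485e-3 TW = 6.485
  41360 GW = 41360e-3 TW = 41.36
Sum: 4.658 + 108.3 + 6.485 + 41.36 = 160.803

160.803 TW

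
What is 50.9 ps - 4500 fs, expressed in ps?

46.4 ps

In ps:
  50.9 ps → 50.9
  4500 fs = 4500 × 10⁻³ ps = 4.5
Difference: 50.9 - 4.5 = 46.4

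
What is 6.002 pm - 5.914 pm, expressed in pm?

0.088 pm

In pm:
  6.002 pm → 6.002
  5.914 pm → 5.914
Difference: 6.002 - 5.914 = 0.088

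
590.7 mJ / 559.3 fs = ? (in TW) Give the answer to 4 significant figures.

(590.7e-3) / (559.3e-15) = 1.05614e12 W

1.056 TW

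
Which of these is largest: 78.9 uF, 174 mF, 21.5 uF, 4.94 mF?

174 mF

78.9 uF = 0.0000789 F
174 mF = 0.174 F
21.5 uF = 0.0000215 F
4.94 mF = 0.00494 F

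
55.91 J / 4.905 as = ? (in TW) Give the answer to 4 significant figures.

11400000 TW

(55.91) / (4.905 × 10⁻¹⁸) = 11.3986 × 10¹⁸ W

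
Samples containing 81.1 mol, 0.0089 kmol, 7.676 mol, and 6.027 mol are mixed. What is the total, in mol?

103.703 mol

In mol:
  81.1 mol → 81.1
  0.0089 kmol = 0.0089 × 10³ mol = 8.9
  7.676 mol → 7.676
  6.027 mol → 6.027
Sum: 81.1 + 8.9 + 7.676 + 6.027 = 103.703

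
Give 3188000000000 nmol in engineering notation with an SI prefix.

3.188 kmol

= 3.188 × 10^3 mol; 10^3 is kilo.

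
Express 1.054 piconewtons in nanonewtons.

pico = 10⁻¹², nano = 10⁻⁹; factor is 10⁻³.
1.054 × 10⁻³ = 0.001054

0.001054 nanonewtons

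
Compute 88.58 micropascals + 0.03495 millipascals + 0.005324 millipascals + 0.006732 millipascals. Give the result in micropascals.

In micropascals:
  88.58 micropascals → 88.58
  0.03495 millipascals = 0.03495 × 10³ micropascals = 34.95
  0.005324 millipascals = 0.005324 × 10³ micropascals = 5.324
  0.006732 millipascals = 0.006732 × 10³ micropascals = 6.732
Sum: 88.58 + 34.95 + 5.324 + 6.732 = 135.586

135.586 micropascals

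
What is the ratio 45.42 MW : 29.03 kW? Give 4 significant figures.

(45.42e6) / (29.03e3) = 1.5646e3

1565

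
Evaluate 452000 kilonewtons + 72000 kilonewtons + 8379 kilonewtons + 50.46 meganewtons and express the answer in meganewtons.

582.839 meganewtons

In meganewtons:
  452000 kilonewtons = 452000 × 10^-3 meganewtons = 452
  72000 kilonewtons = 72000 × 10^-3 meganewtons = 72
  8379 kilonewtons = 8379 × 10^-3 meganewtons = 8.379
  50.46 meganewtons → 50.46
Sum: 452 + 72 + 8.379 + 50.46 = 582.839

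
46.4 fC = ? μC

0.0000000464 μC

femto = 10^-15, micro = 10^-6; factor is 10^-9.
46.4 × 10^-9 = 0.0000000464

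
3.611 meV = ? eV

milli = 10⁻³, (no prefix) = 10⁰; factor is 10⁻³.
3.611 × 10⁻³ = 0.003611

0.003611 eV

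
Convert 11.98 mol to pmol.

11980000000000 pmol

(no prefix) = 10^0, pico = 10^-12; factor is 10^12.
11.98 × 10^12 = 11980000000000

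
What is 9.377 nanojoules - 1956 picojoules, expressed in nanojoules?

In nanojoules:
  9.377 nanojoules → 9.377
  1956 picojoules = 1956 × 10⁻³ nanojoules = 1.956
Difference: 9.377 - 1.956 = 7.421

7.421 nanojoules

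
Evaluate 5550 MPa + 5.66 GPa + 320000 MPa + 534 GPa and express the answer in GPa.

865.21 GPa

In GPa:
  5550 MPa = 5550 × 10⁻³ GPa = 5.55
  5.66 GPa → 5.66
  320000 MPa = 320000 × 10⁻³ GPa = 320
  534 GPa → 534
Sum: 5.55 + 5.66 + 320 + 534 = 865.21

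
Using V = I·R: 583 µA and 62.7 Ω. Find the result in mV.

583 × 10⁻⁶ × 62.7 = 36554.1 × 10⁻⁶ V

36.5541 mV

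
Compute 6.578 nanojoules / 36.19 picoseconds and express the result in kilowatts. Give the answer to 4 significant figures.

0.1818 kilowatts

(6.578e-9) / (36.19e-12) = 0.181763e3 W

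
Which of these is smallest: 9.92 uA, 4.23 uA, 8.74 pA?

8.74 pA

9.92 uA = 0.00000992 A
4.23 uA = 0.00000423 A
8.74 pA = 0.00000000000874 A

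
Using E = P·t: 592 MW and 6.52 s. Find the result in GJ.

592e6 × 6.52 = 3859.84e6 J

3.85984 GJ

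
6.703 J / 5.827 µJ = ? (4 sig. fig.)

1150000

(6.703) / (5.827 × 10^-6) = 1.1503 × 10^6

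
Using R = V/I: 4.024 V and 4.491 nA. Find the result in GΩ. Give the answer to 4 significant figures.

(4.024) / (4.491 × 10^-9) = 0.896014 × 10^9 Ω

0.8960 GΩ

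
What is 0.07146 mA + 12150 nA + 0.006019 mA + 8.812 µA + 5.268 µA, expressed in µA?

103.709 µA

In µA:
  0.07146 mA = 0.07146e3 µA = 71.46
  12150 nA = 12150e-3 µA = 12.15
  0.006019 mA = 0.006019e3 µA = 6.019
  8.812 µA → 8.812
  5.268 µA → 5.268
Sum: 71.46 + 12.15 + 6.019 + 8.812 + 5.268 = 103.709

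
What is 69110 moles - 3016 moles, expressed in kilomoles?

In kilomoles:
  69110 moles = 69110 × 10⁻³ kilomoles = 69.11
  3016 moles = 3016 × 10⁻³ kilomoles = 3.016
Difference: 69.11 - 3.016 = 66.094

66.094 kilomoles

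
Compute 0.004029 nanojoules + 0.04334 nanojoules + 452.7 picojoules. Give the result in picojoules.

In picojoules:
  0.004029 nanojoules = 0.004029 × 10³ picojoules = 4.029
  0.04334 nanojoules = 0.04334 × 10³ picojoules = 43.34
  452.7 picojoules → 452.7
Sum: 4.029 + 43.34 + 452.7 = 500.069

500.069 picojoules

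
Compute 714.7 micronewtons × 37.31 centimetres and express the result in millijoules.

0.26665457 millijoules

714.7 × 10^-6 × 37.31 × 10^-2 = 26665.457 × 10^-8 J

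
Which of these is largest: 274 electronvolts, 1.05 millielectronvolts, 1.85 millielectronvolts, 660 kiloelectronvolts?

660 kiloelectronvolts

274 electronvolts = 274 electronvolts
1.05 millielectronvolts = 0.00105 electronvolts
1.85 millielectronvolts = 0.00185 electronvolts
660 kiloelectronvolts = 660000 electronvolts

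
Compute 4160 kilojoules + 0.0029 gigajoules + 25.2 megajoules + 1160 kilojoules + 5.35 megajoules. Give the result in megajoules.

38.77 megajoules

In megajoules:
  4160 kilojoules = 4160 × 10^-3 megajoules = 4.16
  0.0029 gigajoules = 0.0029 × 10^3 megajoules = 2.9
  25.2 megajoules → 25.2
  1160 kilojoules = 1160 × 10^-3 megajoules = 1.16
  5.35 megajoules → 5.35
Sum: 4.16 + 2.9 + 25.2 + 1.16 + 5.35 = 38.77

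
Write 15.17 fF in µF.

0.00000001517 µF

femto = 10⁻¹⁵, micro = 10⁻⁶; factor is 10⁻⁹.
15.17 × 10⁻⁹ = 0.00000001517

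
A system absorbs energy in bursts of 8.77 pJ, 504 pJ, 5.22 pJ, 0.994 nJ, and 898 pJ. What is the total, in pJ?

2409.99 pJ

In pJ:
  8.77 pJ → 8.77
  504 pJ → 504
  5.22 pJ → 5.22
  0.994 nJ = 0.994 × 10^3 pJ = 994
  898 pJ → 898
Sum: 8.77 + 504 + 5.22 + 994 + 898 = 2409.99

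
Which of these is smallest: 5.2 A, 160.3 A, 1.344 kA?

5.2 A

5.2 A = 5.2 A
160.3 A = 160.3 A
1.344 kA = 1344 A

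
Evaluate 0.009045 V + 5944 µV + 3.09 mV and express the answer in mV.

18.079 mV

In mV:
  0.009045 V = 0.009045e3 mV = 9.045
  5944 µV = 5944e-3 mV = 5.944
  3.09 mV → 3.09
Sum: 9.045 + 5.944 + 3.09 = 18.079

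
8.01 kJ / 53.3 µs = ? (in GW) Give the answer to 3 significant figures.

0.150 GW

(8.01 × 10^3) / (53.3 × 10^-6) = 0.15028 × 10^9 W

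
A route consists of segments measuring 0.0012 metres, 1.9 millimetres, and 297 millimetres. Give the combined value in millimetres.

300.1 millimetres

In millimetres:
  0.0012 metres = 0.0012 × 10³ millimetres = 1.2
  1.9 millimetres → 1.9
  297 millimetres → 297
Sum: 1.2 + 1.9 + 297 = 300.1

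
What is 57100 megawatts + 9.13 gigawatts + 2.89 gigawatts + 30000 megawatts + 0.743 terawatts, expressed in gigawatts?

842.12 gigawatts

In gigawatts:
  57100 megawatts = 57100 × 10⁻³ gigawatts = 57.1
  9.13 gigawatts → 9.13
  2.89 gigawatts → 2.89
  30000 megawatts = 30000 × 10⁻³ gigawatts = 30
  0.743 terawatts = 0.743 × 10³ gigawatts = 743
Sum: 57.1 + 9.13 + 2.89 + 30 + 743 = 842.12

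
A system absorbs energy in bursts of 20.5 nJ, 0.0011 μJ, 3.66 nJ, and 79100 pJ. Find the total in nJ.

In nJ:
  20.5 nJ → 20.5
  0.0011 μJ = 0.0011 × 10^3 nJ = 1.1
  3.66 nJ → 3.66
  79100 pJ = 79100 × 10^-3 nJ = 79.1
Sum: 20.5 + 1.1 + 3.66 + 79.1 = 104.36

104.36 nJ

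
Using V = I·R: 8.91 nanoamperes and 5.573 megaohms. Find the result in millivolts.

8.91 × 10⁻⁹ × 5.573 × 10⁶ = 49.65543 × 10⁻³ V

49.65543 millivolts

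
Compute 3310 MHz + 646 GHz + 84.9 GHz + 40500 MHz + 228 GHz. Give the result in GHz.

1002.71 GHz

In GHz:
  3310 MHz = 3310 × 10^-3 GHz = 3.31
  646 GHz → 646
  84.9 GHz → 84.9
  40500 MHz = 40500 × 10^-3 GHz = 40.5
  228 GHz → 228
Sum: 3.31 + 646 + 84.9 + 40.5 + 228 = 1002.71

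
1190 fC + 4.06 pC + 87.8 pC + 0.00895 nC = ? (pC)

In pC:
  1190 fC = 1190 × 10⁻³ pC = 1.19
  4.06 pC → 4.06
  87.8 pC → 87.8
  0.00895 nC = 0.00895 × 10³ pC = 8.95
Sum: 1.19 + 4.06 + 87.8 + 8.95 = 102

102 pC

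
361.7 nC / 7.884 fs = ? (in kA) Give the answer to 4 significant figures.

(361.7 × 10⁻⁹) / (7.884 × 10⁻¹⁵) = 45.8777 × 10⁶ A

45880 kA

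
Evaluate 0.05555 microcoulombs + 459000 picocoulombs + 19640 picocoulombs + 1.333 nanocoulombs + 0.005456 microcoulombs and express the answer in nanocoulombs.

In nanocoulombs:
  0.05555 microcoulombs = 0.05555 × 10^3 nanocoulombs = 55.55
  459000 picocoulombs = 459000 × 10^-3 nanocoulombs = 459
  19640 picocoulombs = 19640 × 10^-3 nanocoulombs = 19.64
  1.333 nanocoulombs → 1.333
  0.005456 microcoulombs = 0.005456 × 10^3 nanocoulombs = 5.456
Sum: 55.55 + 459 + 19.64 + 1.333 + 5.456 = 540.979

540.979 nanocoulombs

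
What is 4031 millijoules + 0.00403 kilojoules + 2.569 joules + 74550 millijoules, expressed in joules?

In joules:
  4031 millijoules = 4031 × 10⁻³ joules = 4.031
  0.00403 kilojoules = 0.00403 × 10³ joules = 4.03
  2.569 joules → 2.569
  74550 millijoules = 74550 × 10⁻³ joules = 74.55
Sum: 4.031 + 4.03 + 2.569 + 74.55 = 85.18

85.18 joules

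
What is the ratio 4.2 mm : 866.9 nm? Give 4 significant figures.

4845

(4.2 × 10⁻³) / (866.9 × 10⁻⁹) = 0.0048448 × 10⁶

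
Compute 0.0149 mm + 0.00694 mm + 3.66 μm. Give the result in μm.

25.5 μm

In μm:
  0.0149 mm = 0.0149e3 μm = 14.9
  0.00694 mm = 0.00694e3 μm = 6.94
  3.66 μm → 3.66
Sum: 14.9 + 6.94 + 3.66 = 25.5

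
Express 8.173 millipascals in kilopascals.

0.000008173 kilopascals

milli = 10^-3, kilo = 10^3; factor is 10^-6.
8.173 × 10^-6 = 0.000008173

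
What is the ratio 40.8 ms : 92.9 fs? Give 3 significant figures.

(40.8 × 10⁻³) / (92.9 × 10⁻¹⁵) = 0.4392 × 10¹²

439000000000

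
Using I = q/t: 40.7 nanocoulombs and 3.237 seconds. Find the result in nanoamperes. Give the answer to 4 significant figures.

12.57 nanoamperes

(40.7 × 10⁻⁹) / (3.237) = 12.5734 × 10⁻⁹ A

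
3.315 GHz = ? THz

0.003315 THz

giga = 10^9, tera = 10^12; factor is 10^-3.
3.315 × 10^-3 = 0.003315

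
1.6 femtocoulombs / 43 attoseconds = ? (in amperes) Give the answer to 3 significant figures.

(1.6 × 10⁻¹⁵) / (43 × 10⁻¹⁸) = 0.037209 × 10³ A

37.2 amperes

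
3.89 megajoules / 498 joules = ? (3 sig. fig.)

7810

(3.89 × 10^6) / (498) = 0.007811 × 10^6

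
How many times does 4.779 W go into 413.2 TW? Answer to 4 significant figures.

(413.2 × 10¹²) / (4.779) = 86.462 × 10¹²

86460000000000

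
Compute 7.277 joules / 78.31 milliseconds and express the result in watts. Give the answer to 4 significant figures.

(7.277) / (78.31 × 10^-3) = 0.0929256 × 10^3 W

92.93 watts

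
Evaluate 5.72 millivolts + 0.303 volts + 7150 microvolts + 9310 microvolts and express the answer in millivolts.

In millivolts:
  5.72 millivolts → 5.72
  0.303 volts = 0.303 × 10^3 millivolts = 303
  7150 microvolts = 7150 × 10^-3 millivolts = 7.15
  9310 microvolts = 9310 × 10^-3 millivolts = 9.31
Sum: 5.72 + 303 + 7.15 + 9.31 = 325.18

325.18 millivolts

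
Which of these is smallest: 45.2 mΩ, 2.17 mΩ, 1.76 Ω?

45.2 mΩ = 0.0452 Ω
2.17 mΩ = 0.00217 Ω
1.76 Ω = 1.76 Ω

2.17 mΩ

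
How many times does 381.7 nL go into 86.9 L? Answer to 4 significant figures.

227700000

(86.9) / (381.7 × 10^-9) = 0.22767 × 10^9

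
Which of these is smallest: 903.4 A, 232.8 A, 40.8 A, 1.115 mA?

903.4 A = 903.4 A
232.8 A = 232.8 A
40.8 A = 40.8 A
1.115 mA = 0.001115 A

1.115 mA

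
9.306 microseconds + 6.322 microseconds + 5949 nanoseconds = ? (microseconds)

21.577 microseconds

In microseconds:
  9.306 microseconds → 9.306
  6.322 microseconds → 6.322
  5949 nanoseconds = 5949 × 10⁻³ microseconds = 5.949
Sum: 9.306 + 6.322 + 5.949 = 21.577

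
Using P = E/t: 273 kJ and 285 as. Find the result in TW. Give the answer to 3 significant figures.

958000000 TW

(273 × 10^3) / (285 × 10^-18) = 0.95789 × 10^21 W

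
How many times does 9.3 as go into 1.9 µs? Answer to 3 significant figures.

(1.9 × 10⁻⁶) / (9.3 × 10⁻¹⁸) = 0.2043 × 10¹²

204000000000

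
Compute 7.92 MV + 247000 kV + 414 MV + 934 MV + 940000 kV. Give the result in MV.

2542.92 MV

In MV:
  7.92 MV → 7.92
  247000 kV = 247000e-3 MV = 247
  414 MV → 414
  934 MV → 934
  940000 kV = 940000e-3 MV = 940
Sum: 7.92 + 247 + 414 + 934 + 940 = 2542.92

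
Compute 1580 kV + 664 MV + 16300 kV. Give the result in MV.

681.88 MV

In MV:
  1580 kV = 1580e-3 MV = 1.58
  664 MV → 664
  16300 kV = 16300e-3 MV = 16.3
Sum: 1.58 + 664 + 16.3 = 681.88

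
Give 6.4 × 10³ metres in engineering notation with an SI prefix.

= 6.4 × 10³ metres; 10³ is kilo.

6.4 kilometres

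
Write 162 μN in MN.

0.000000000162 MN

micro = 1e-6, mega = 1e6; factor is 1e-12.
162 × 1e-12 = 0.000000000162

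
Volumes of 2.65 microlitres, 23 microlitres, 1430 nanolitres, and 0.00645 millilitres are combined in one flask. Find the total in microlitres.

In microlitres:
  2.65 microlitres → 2.65
  23 microlitres → 23
  1430 nanolitres = 1430e-3 microlitres = 1.43
  0.00645 millilitres = 0.00645e3 microlitres = 6.45
Sum: 2.65 + 23 + 1.43 + 6.45 = 33.53

33.53 microlitres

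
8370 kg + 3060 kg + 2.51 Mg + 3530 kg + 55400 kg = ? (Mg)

72.87 Mg

In Mg:
  8370 kg = 8370e-3 Mg = 8.37
  3060 kg = 3060e-3 Mg = 3.06
  2.51 Mg → 2.51
  3530 kg = 3530e-3 Mg = 3.53
  55400 kg = 55400e-3 Mg = 55.4
Sum: 8.37 + 3.06 + 2.51 + 3.53 + 55.4 = 72.87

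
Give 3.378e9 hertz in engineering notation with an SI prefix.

3.378 gigahertz

= 3.378e9 hertz; 1e9 is giga.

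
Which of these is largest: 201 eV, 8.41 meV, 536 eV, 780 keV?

201 eV = 201 eV
8.41 meV = 0.00841 eV
536 eV = 536 eV
780 keV = 780000 eV

780 keV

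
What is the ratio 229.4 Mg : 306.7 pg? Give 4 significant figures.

(229.4 × 10⁶) / (306.7 × 10⁻¹²) = 0.74796 × 10¹⁸

748000000000000000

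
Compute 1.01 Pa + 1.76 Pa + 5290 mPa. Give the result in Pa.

8.06 Pa

In Pa:
  1.01 Pa → 1.01
  1.76 Pa → 1.76
  5290 mPa = 5290 × 10^-3 Pa = 5.29
Sum: 1.01 + 1.76 + 5.29 = 8.06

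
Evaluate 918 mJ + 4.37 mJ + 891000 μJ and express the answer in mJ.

1813.37 mJ

In mJ:
  918 mJ → 918
  4.37 mJ → 4.37
  891000 μJ = 891000e-3 mJ = 891
Sum: 918 + 4.37 + 891 = 1813.37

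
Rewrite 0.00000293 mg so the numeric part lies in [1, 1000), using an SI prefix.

= 2.93e-9 g; 1e-9 is nano.

2.93 ng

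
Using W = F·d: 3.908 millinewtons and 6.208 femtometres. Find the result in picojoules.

0.000024260864 picojoules

3.908 × 10^-3 × 6.208 × 10^-15 = 24.260864 × 10^-18 J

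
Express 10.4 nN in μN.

0.0104 μN

nano = 1e-9, micro = 1e-6; factor is 1e-3.
10.4 × 1e-3 = 0.0104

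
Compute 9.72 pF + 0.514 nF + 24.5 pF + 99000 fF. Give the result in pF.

647.22 pF

In pF:
  9.72 pF → 9.72
  0.514 nF = 0.514e3 pF = 514
  24.5 pF → 24.5
  99000 fF = 99000e-3 pF = 99
Sum: 9.72 + 514 + 24.5 + 99 = 647.22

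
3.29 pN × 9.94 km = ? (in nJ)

3.29e-12 × 9.94e3 = 32.7026e-9 J

32.7026 nJ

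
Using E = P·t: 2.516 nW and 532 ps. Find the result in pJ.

2.516e-9 × 532e-12 = 1338.512e-21 J

0.000001338512 pJ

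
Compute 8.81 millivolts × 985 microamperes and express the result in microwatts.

8.67785 microwatts

8.81e-3 × 985e-6 = 8677.85e-9 W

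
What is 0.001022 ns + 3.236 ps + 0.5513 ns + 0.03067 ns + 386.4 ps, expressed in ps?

In ps:
  0.001022 ns = 0.001022 × 10^3 ps = 1.022
  3.236 ps → 3.236
  0.5513 ns = 0.5513 × 10^3 ps = 551.3
  0.03067 ns = 0.03067 × 10^3 ps = 30.67
  386.4 ps → 386.4
Sum: 1.022 + 3.236 + 551.3 + 30.67 + 386.4 = 972.628

972.628 ps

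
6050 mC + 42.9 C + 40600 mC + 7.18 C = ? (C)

In C:
  6050 mC = 6050 × 10^-3 C = 6.05
  42.9 C → 42.9
  40600 mC = 40600 × 10^-3 C = 40.6
  7.18 C → 7.18
Sum: 6.05 + 42.9 + 40.6 + 7.18 = 96.73

96.73 C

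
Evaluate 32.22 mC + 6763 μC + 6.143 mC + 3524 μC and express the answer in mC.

48.65 mC

In mC:
  32.22 mC → 32.22
  6763 μC = 6763e-3 mC = 6.763
  6.143 mC → 6.143
  3524 μC = 3524e-3 mC = 3.524
Sum: 32.22 + 6.763 + 6.143 + 3.524 = 48.65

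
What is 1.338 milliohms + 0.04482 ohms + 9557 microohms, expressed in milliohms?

In milliohms:
  1.338 milliohms → 1.338
  0.04482 ohms = 0.04482 × 10^3 milliohms = 44.82
  9557 microohms = 9557 × 10^-3 milliohms = 9.557
Sum: 1.338 + 44.82 + 9.557 = 55.715

55.715 milliohms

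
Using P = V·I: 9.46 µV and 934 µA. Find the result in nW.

9.46 × 10⁻⁶ × 934 × 10⁻⁶ = 8835.64 × 10⁻¹² W

8.83564 nW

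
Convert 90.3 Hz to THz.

0.0000000000903 THz

(no prefix) = 10^0, tera = 10^12; factor is 10^-12.
90.3 × 10^-12 = 0.0000000000903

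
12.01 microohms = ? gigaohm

0.00000000000001201 gigaohms

micro = 10^-6, giga = 10^9; factor is 10^-15.
12.01 × 10^-15 = 0.00000000000001201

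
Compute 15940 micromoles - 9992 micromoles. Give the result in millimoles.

5.948 millimoles

In millimoles:
  15940 micromoles = 15940e-3 millimoles = 15.94
  9992 micromoles = 9992e-3 millimoles = 9.992
Difference: 15.94 - 9.992 = 5.948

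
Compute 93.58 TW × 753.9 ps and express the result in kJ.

70.549962 kJ

93.58 × 10^12 × 753.9 × 10^-12 = 70549.962 J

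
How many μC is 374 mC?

374000 μC

milli = 10^-3, micro = 10^-6; factor is 10^3.
374 × 10^3 = 374000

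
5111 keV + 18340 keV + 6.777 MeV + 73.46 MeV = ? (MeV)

103.688 MeV

In MeV:
  5111 keV = 5111e-3 MeV = 5.111
  18340 keV = 18340e-3 MeV = 18.34
  6.777 MeV → 6.777
  73.46 MeV → 73.46
Sum: 5.111 + 18.34 + 6.777 + 73.46 = 103.688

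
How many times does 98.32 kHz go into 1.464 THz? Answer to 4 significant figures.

(1.464 × 10¹²) / (98.32 × 10³) = 0.01489 × 10⁹

14890000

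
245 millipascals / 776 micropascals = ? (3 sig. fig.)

(245 × 10^-3) / (776 × 10^-6) = 0.3157 × 10^3

316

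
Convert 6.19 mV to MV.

milli = 1e-3, mega = 1e6; factor is 1e-9.
6.19 × 1e-9 = 0.00000000619

0.00000000619 MV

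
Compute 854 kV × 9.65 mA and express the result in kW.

8.2411 kW

854 × 10³ × 9.65 × 10⁻³ = 8241.1 W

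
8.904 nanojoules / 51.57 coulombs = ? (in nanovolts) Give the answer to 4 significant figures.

(8.904e-9) / (51.57) = 0.172659e-9 V

0.1727 nanovolts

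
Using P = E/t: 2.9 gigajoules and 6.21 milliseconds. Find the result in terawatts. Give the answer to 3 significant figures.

0.467 terawatts

(2.9 × 10^9) / (6.21 × 10^-3) = 0.46699 × 10^12 W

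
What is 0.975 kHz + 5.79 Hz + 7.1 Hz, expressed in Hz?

In Hz:
  0.975 kHz = 0.975 × 10³ Hz = 975
  5.79 Hz → 5.79
  7.1 Hz → 7.1
Sum: 975 + 5.79 + 7.1 = 987.89

987.89 Hz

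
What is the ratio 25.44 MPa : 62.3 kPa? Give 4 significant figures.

(25.44 × 10^6) / (62.3 × 10^3) = 0.40835 × 10^3

408.3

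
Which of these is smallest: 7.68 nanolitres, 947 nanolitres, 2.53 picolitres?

2.53 picolitres

7.68 nanolitres = 0.00000000768 litres
947 nanolitres = 0.000000947 litres
2.53 picolitres = 0.00000000000253 litres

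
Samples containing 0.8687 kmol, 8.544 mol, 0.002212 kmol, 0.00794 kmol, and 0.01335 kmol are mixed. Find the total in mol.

900.746 mol

In mol:
  0.8687 kmol = 0.8687e3 mol = 868.7
  8.544 mol → 8.544
  0.002212 kmol = 0.002212e3 mol = 2.212
  0.00794 kmol = 0.00794e3 mol = 7.94
  0.01335 kmol = 0.01335e3 mol = 13.35
Sum: 868.7 + 8.544 + 2.212 + 7.94 + 13.35 = 900.746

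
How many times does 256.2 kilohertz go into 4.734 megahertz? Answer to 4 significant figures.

18.48

(4.734e6) / (256.2e3) = 0.018478e3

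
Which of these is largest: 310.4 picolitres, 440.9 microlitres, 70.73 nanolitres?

440.9 microlitres

310.4 picolitres = 0.0000000003104 litres
440.9 microlitres = 0.0004409 litres
70.73 nanolitres = 0.00000007073 litres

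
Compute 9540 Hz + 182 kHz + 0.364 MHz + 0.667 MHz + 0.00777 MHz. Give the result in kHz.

In kHz:
  9540 Hz = 9540e-3 kHz = 9.54
  182 kHz → 182
  0.364 MHz = 0.364e3 kHz = 364
  0.667 MHz = 0.667e3 kHz = 667
  0.00777 MHz = 0.00777e3 kHz = 7.77
Sum: 9.54 + 182 + 364 + 667 + 7.77 = 1230.31

1230.31 kHz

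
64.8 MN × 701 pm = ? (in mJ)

45.4248 mJ

64.8 × 10⁶ × 701 × 10⁻¹² = 45424.8 × 10⁻⁶ J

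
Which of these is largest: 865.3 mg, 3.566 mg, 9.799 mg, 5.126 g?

5.126 g

865.3 mg = 0.8653 g
3.566 mg = 0.003566 g
9.799 mg = 0.009799 g
5.126 g = 5.126 g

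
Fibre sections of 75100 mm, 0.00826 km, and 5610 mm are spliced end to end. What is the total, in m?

In m:
  75100 mm = 75100e-3 m = 75.1
  0.00826 km = 0.00826e3 m = 8.26
  5610 mm = 5610e-3 m = 5.61
Sum: 75.1 + 8.26 + 5.61 = 88.97

88.97 m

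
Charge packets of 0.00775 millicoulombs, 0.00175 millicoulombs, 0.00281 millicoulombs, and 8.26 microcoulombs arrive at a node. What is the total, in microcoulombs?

In microcoulombs:
  0.00775 millicoulombs = 0.00775e3 microcoulombs = 7.75
  0.00175 millicoulombs = 0.00175e3 microcoulombs = 1.75
  0.00281 millicoulombs = 0.00281e3 microcoulombs = 2.81
  8.26 microcoulombs → 8.26
Sum: 7.75 + 1.75 + 2.81 + 8.26 = 20.57

20.57 microcoulombs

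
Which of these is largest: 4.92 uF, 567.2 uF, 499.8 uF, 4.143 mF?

4.92 uF = 0.00000492 F
567.2 uF = 0.0005672 F
499.8 uF = 0.0004998 F
4.143 mF = 0.004143 F

4.143 mF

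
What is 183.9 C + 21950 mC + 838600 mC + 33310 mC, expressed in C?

1077.76 C

In C:
  183.9 C → 183.9
  21950 mC = 21950 × 10⁻³ C = 21.95
  838600 mC = 838600 × 10⁻³ C = 838.6
  33310 mC = 33310 × 10⁻³ C = 33.31
Sum: 183.9 + 21.95 + 838.6 + 33.31 = 1077.76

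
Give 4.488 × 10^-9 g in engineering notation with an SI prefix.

= 4.488 × 10^-9 g; 10^-9 is nano.

4.488 ng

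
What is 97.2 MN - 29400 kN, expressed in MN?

67.8 MN

In MN:
  97.2 MN → 97.2
  29400 kN = 29400 × 10⁻³ MN = 29.4
Difference: 97.2 - 29.4 = 67.8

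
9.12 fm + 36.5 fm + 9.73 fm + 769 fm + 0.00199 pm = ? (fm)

In fm:
  9.12 fm → 9.12
  36.5 fm → 36.5
  9.73 fm → 9.73
  769 fm → 769
  0.00199 pm = 0.00199 × 10³ fm = 1.99
Sum: 9.12 + 36.5 + 9.73 + 769 + 1.99 = 826.34

826.34 fm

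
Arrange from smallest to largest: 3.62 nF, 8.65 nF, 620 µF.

3.62 nF = 0.00000000362 F
8.65 nF = 0.00000000865 F
620 µF = 0.00062 F

3.62 nF < 8.65 nF < 620 µF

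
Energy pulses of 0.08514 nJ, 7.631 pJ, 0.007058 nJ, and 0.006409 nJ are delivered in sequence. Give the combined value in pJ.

106.238 pJ

In pJ:
  0.08514 nJ = 0.08514 × 10^3 pJ = 85.14
  7.631 pJ → 7.631
  0.007058 nJ = 0.007058 × 10^3 pJ = 7.058
  0.006409 nJ = 0.006409 × 10^3 pJ = 6.409
Sum: 85.14 + 7.631 + 7.058 + 6.409 = 106.238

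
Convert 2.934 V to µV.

(no prefix) = 10^0, micro = 10^-6; factor is 10^6.
2.934 × 10^6 = 2934000

2934000 µV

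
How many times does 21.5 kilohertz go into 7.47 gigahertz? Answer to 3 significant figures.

347000

(7.47 × 10⁹) / (21.5 × 10³) = 0.3474 × 10⁶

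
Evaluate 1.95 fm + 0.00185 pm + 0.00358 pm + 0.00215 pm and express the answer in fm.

In fm:
  1.95 fm → 1.95
  0.00185 pm = 0.00185 × 10^3 fm = 1.85
  0.00358 pm = 0.00358 × 10^3 fm = 3.58
  0.00215 pm = 0.00215 × 10^3 fm = 2.15
Sum: 1.95 + 1.85 + 3.58 + 2.15 = 9.53

9.53 fm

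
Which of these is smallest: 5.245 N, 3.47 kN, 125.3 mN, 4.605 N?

125.3 mN

5.245 N = 5.245 N
3.47 kN = 3470 N
125.3 mN = 0.1253 N
4.605 N = 4.605 N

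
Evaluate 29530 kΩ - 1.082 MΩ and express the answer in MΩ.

In MΩ:
  29530 kΩ = 29530 × 10^-3 MΩ = 29.53
  1.082 MΩ → 1.082
Difference: 29.53 - 1.082 = 28.448

28.448 MΩ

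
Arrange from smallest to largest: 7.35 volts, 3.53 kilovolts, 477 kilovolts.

7.35 volts < 3.53 kilovolts < 477 kilovolts

7.35 volts = 7.35 volts
3.53 kilovolts = 3530 volts
477 kilovolts = 477000 volts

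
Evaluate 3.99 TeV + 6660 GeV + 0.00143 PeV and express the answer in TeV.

12.08 TeV

In TeV:
  3.99 TeV → 3.99
  6660 GeV = 6660 × 10^-3 TeV = 6.66
  0.00143 PeV = 0.00143 × 10^3 TeV = 1.43
Sum: 3.99 + 6.66 + 1.43 = 12.08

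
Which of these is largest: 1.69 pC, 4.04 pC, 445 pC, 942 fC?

1.69 pC = 0.00000000000169 C
4.04 pC = 0.00000000000404 C
445 pC = 0.000000000445 C
942 fC = 0.000000000000942 C

445 pC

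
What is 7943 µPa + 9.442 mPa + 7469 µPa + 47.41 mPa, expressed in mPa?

72.264 mPa

In mPa:
  7943 µPa = 7943e-3 mPa = 7.943
  9.442 mPa → 9.442
  7469 µPa = 7469e-3 mPa = 7.469
  47.41 mPa → 47.41
Sum: 7.943 + 9.442 + 7.469 + 47.41 = 72.264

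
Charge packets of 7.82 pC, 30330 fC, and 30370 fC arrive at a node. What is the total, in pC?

In pC:
  7.82 pC → 7.82
  30330 fC = 30330 × 10^-3 pC = 30.33
  30370 fC = 30370 × 10^-3 pC = 30.37
Sum: 7.82 + 30.33 + 30.37 = 68.52

68.52 pC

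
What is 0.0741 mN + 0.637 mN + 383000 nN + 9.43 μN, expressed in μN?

1103.53 μN

In μN:
  0.0741 mN = 0.0741e3 μN = 74.1
  0.637 mN = 0.637e3 μN = 637
  383000 nN = 383000e-3 μN = 383
  9.43 μN → 9.43
Sum: 74.1 + 637 + 383 + 9.43 = 1103.53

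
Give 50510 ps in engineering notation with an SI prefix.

50.51 ns

= 50.51 × 10⁻⁹ s; 10⁻⁹ is nano.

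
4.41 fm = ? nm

0.00000441 nm

femto = 1e-15, nano = 1e-9; factor is 1e-6.
4.41 × 1e-6 = 0.00000441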